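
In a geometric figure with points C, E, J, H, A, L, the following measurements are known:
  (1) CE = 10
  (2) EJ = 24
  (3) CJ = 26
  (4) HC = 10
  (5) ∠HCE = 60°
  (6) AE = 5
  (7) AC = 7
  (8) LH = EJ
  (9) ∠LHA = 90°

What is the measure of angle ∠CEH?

Step 1: By the law of cosines on triangle ECH: EH² = 10² + 10² − 2·10·10·cos(60°) = 100, so EH = 10.
Step 2: By the inverse law of cosines on triangle CEH: cos(∠CEH) = (10² + 10² − 10²) / (2·10·10) = 100/200 = 0.5, so ∠CEH = 60°.

Therefore, the measure of angle ∠CEH = 60°.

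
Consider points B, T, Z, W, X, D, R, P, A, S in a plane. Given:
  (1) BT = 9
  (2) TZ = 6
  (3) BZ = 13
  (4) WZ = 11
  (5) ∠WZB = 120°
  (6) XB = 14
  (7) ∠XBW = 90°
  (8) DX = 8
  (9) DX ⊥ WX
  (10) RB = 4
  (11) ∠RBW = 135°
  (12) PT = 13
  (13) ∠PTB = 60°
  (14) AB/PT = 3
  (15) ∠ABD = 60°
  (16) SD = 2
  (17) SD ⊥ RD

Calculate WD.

Step 1: By the law of cosines on triangle BZW: BW² = 13² + 11² − 2·13·11·cos(120°) = 433, so BW ≈ 20.81.
Step 2: By the law of cosines on triangle XBW: XW² = 14² + 20.81² − 2·14·20.81·cos(90°) = 629, so XW ≈ 25.08.
Step 3: By the law of cosines on triangle WXD: WD² = 25.08² + 8² − 2·25.08·8·cos(90°) = 693, so WD = 3·√77.

Therefore, the length of WD = 3·√77.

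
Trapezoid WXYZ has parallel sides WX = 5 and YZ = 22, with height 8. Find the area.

Area = (5 + 22) * 8 / 2 = 216 / 2 = 108

108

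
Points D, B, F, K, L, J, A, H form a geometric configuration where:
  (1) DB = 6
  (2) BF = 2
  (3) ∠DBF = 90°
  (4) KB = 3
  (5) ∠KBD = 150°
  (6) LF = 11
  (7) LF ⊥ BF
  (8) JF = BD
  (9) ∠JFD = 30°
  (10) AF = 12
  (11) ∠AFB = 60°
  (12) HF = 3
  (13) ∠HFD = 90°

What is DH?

Step 1: By the law of cosines on triangle FBD: FD² = 2² + 6² − 2·2·6·cos(90°) = 40, so FD = 2·√10.
Step 2: By the law of cosines on triangle DFH: DH² = (2·√10)² + 3² − 2·2·√10·3·cos(90°) = 49, so DH = 7.

Therefore, the length of DH = 7.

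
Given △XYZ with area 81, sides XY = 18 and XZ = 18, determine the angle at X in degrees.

Area = (1/2) * a * b * sin(C)
sin(C) = 2 * Area / (a * b)
sin(C) = 2 * 81 / (18 * 18)
sin(C) = 1/2
C = arcsin(1/2) = 30°
Since sin(180° - C) = sin(C), the obtuse angle 150° gives the same area, so C = 30° or C = 150°.

30° or 150°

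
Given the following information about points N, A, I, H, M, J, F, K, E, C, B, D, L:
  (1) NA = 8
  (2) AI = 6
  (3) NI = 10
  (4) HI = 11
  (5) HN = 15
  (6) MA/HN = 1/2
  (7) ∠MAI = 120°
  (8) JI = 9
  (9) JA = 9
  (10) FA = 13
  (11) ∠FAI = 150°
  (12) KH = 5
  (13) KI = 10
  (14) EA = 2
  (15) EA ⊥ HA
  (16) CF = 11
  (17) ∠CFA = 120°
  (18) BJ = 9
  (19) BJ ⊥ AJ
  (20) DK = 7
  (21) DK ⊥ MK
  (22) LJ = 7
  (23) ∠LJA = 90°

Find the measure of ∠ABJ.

Step 1: By the law of cosines on triangle BJA: BA² = 9² + 9² − 2·9·9·cos(90°) = 162, so BA = 9·√2.
Step 2: By the inverse law of cosines on triangle ABJ: cos(∠ABJ) = ((9·√2)² + 9² − 9²) / (2·9·√2·9) = 162/229.1 = 0.7071, so ∠ABJ = 45°.

Therefore, the measure of angle ∠ABJ = 45°.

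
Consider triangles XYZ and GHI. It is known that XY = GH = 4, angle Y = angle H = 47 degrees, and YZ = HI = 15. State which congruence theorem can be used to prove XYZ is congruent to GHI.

Consider the given information: XY = GH = 4, angle Y = angle H = 47 degrees, and YZ = HI = 15
This is not SSS or AAS: SSS requires all three pairs of sides, but we don't have that. AAS requires two angles and a non-included side.
The correct criterion is SAS. Two pairs of corresponding sides and the included angle are equal (Side-Angle-Side).

SAS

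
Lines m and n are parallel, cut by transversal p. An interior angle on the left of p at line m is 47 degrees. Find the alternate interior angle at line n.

Alternate interior angles are equal: 47 degrees.

47 degrees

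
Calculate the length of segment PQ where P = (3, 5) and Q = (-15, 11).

d = sqrt((-18)^2 + (6)^2) = sqrt(360) = 6*sqrt(10)

6*sqrt(10)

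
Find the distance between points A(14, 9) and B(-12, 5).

The horizontal distance is |-12 - 14| = 26 and the vertical distance is |5 - 9| = 4.
By the Pythagorean theorem, d = sqrt(26^2 + 4^2) = sqrt(692) = 2*sqrt(173).

2*sqrt(173)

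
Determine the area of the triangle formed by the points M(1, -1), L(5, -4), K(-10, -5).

Using the Shoelace formula for a triangle:
Area = (1/2)|x0(y1 - y2) + x1(y2 - y0) + x2(y0 - y1)|
Area = (1/2)|1(-4 - -5) + 5(-5 - -1) + -10(-1 - -4)|
Area = (1/2)|1 + -20 + -30|
Area = (1/2)|-49|
Area = (1/2)(49)
Area = 49/2

49/2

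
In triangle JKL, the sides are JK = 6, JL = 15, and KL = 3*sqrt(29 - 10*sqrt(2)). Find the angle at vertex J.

cos(J) = (6² + 15² - (3*sqrt(29 - 10*sqrt(2)))²) / (2 × 6 × 15) = sqrt(2)/2, so J = arccos(sqrt(2)/2) = 45°.

45°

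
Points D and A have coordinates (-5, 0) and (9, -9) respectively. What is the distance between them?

The horizontal distance is |9 - -5| = 14 and the vertical distance is |-9 - 0| = 9.
By the Pythagorean theorem, d = sqrt(14^2 + 9^2) = sqrt(277).

sqrt(277)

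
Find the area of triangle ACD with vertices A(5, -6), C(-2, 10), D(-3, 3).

Using the Shoelace formula for a triangle:
Area = (1/2)|x0(y1 - y2) + x1(y2 - y0) + x2(y0 - y1)|
Area = (1/2)|5(10 - 3) + -2(3 - -6) + -3(-6 - 10)|
Area = (1/2)|35 + -18 + 48|
Area = (1/2)|65|
Area = (1/2)(65)
Area = 65/2

65/2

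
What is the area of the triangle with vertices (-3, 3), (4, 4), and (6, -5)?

Shoelace: Area = (1/2)|-3(4--5) + 4(-5-3) + 6(3-4)| = (1/2)(65) = 65/2

65/2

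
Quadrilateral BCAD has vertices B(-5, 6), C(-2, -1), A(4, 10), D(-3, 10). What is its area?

Shoelace: sum of cross terms = 103, Area = (1/2)|103| = 103/2

103/2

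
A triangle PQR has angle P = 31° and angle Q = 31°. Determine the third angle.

angle R = 180 - 31 - 31 = 118 degrees.

118 degrees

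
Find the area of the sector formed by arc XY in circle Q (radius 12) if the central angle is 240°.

Sector area = π(12²)(2/3) = 96*pi

96*pi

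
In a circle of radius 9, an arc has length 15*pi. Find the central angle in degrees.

The full circumference is 2πr = 18*pi.
The arc is 15*pi / 18*pi = 5/6 of the full circle.
So the central angle = 5/6 × 360° = 300°.

300°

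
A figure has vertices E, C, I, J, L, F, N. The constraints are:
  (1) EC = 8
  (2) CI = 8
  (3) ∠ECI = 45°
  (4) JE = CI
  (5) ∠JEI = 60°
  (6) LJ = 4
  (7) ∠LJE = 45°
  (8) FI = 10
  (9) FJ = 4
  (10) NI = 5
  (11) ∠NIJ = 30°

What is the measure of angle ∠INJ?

From the given relations: JE = CI = 8.
Step 1: By the law of cosines on triangle ECI: EI² = 8² + 8² − 2·8·8·cos(45°) = 37.49, so EI ≈ 6.12.
Step 2: By the law of cosines on triangle JEI: JI² = 8² + 6.12² − 2·8·6.12·cos(60°) = 52.51, so JI ≈ 7.25.
Step 3: By the law of cosines on triangle NIJ: NJ² = 5² + 7.25² − 2·5·7.25·cos(30°) = 14.75, so NJ ≈ 3.84.
Step 4: By the inverse law of cosines on triangle INJ: cos(∠INJ) = (5² + 3.84² − 7.25²) / (2·5·3.84) = -12.75/38.41 = -0.332, so ∠INJ = 109.39°.

Therefore, the measure of angle ∠INJ = 109.39°.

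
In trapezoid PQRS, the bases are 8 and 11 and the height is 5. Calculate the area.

A trapezoid's area equals the midsegment times the height.
The midsegment is (8 + 11) / 2 = 19/2.
Area = 19/2 * 5 = 95/2.

95/2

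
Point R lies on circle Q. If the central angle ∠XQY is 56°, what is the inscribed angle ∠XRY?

Inscribed angle = 56° / 2 = 28° (inscribed angle theorem).

28°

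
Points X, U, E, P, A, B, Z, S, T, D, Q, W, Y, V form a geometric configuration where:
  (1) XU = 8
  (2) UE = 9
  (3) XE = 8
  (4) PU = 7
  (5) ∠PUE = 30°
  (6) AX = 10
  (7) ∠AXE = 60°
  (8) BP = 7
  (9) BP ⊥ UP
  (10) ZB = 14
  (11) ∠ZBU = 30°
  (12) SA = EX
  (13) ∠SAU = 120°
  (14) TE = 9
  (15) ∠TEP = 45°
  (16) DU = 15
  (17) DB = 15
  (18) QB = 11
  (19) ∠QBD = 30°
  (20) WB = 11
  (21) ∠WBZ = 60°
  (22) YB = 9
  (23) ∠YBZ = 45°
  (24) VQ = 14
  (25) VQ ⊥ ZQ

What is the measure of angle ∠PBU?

Step 1: By the law of cosines on triangle BPU: BU² = 7² + 7² − 2·7·7·cos(90°) = 98, so BU = 7·√2.
Step 2: By the inverse law of cosines on triangle PBU: cos(∠PBU) = (7² + (7·√2)² − 7²) / (2·7·7·√2) = 98/138.59 = 0.7071, so ∠PBU = 45°.

Therefore, the measure of angle ∠PBU = 45°.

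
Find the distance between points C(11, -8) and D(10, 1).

The horizontal distance is |10 - 11| = 1 and the vertical distance is |1 - -8| = 9.
By the Pythagorean theorem, d = sqrt(1^2 + 9^2) = sqrt(82).

sqrt(82)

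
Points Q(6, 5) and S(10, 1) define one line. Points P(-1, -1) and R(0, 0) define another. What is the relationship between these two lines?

Slope of line 1: m1 = (1 - 5)/(10 - 6) = -4/4 = -1
Slope of line 2: m2 = (0 - -1)/(0 - -1) = 1/1 = 1
m1 * m2 = -1, so perpendicular.

Perpendicular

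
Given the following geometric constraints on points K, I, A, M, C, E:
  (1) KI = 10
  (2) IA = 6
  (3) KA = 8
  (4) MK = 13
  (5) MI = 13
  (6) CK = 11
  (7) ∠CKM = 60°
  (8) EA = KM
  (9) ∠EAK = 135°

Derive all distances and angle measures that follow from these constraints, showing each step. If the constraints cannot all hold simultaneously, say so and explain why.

The constraints are consistent.

From the given relations:
  EA = KM = 13

Step 1: From KA = 8, AE = 13, and ∠KAE = 135°, by the law of cosines:
  KE² = KA² + AE² - 2·KA·AE·cos(135°) = 64 + 169 + 147.1 = 380.1
  KE ≈ 19.5

Step 2: From MK = 13, KC = 11, and ∠MKC = 60°, by the law of cosines:
  MC² = MK² + KC² - 2·MK·KC·cos(60°) = 169 + 121 - 143 = 147
  MC = 7·√3

Step 3: From KA = 8, KI = 10, AI = 6, by the inverse law of cosines:
  cos(∠AKI) = (KA² + KI² - AI²) / (2·KA·KI)
  ∠AKI = 36.87°

Step 4: From KI = 10, KM = 13, IM = 13, by the inverse law of cosines:
  cos(∠IKM) = (KI² + KM² - IM²) / (2·KI·KM)
  ∠IKM = 67.38°

Step 5: From IA = 6, IK = 10, AK = 8, by the inverse law of cosines:
  cos(∠AIK) = (IA² + IK² - AK²) / (2·IA·IK)
  ∠AIK = 53.13°

Step 6: From IK = 10, IM = 13, KM = 13, by the inverse law of cosines:
  cos(∠KIM) = (IK² + IM² - KM²) / (2·IK·IM)
  ∠KIM = 67.38°

Step 7: From AI = 6, AK = 8, IK = 10, by the inverse law of cosines:
  cos(∠IAK) = (AI² + AK² - IK²) / (2·AI·AK)
  ∠IAK = 90°

Step 8: From MI = 13, MK = 13, IK = 10, by the inverse law of cosines:
  cos(∠IMK) = (MI² + MK² - IK²) / (2·MI·MK)
  ∠IMK = 45.24°

Step 9: From KA = 8, KE = 19.5, AE = 13, by the inverse law of cosines:
  cos(∠AKE) = (KA² + KE² - AE²) / (2·KA·KE)
  ∠AKE = 28.13°

Step 10: From MC = 7·√3, MK = 13, CK = 11, by the inverse law of cosines:
  cos(∠CMK) = (MC² + MK² - CK²) / (2·MC·MK)
  ∠CMK = 51.79°

Step 11: From CK = 11, CM = 7·√3, KM = 13, by the inverse law of cosines:
  cos(∠KCM) = (CK² + CM² - KM²) / (2·CK·CM)
  ∠KCM = 68.21°

Step 12: From EA = 13, EK = 19.5, AK = 8, by the inverse law of cosines:
  cos(∠AEK) = (EA² + EK² - AK²) / (2·EA·EK)
  ∠AEK = 16.87°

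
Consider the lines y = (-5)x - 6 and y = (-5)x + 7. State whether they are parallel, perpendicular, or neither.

Slope of line 1: m1 = -5
Slope of line 2: m2 = -5
m1 = m2, so the lines are parallel.

Parallel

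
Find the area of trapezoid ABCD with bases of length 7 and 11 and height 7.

A trapezoid's area equals the midsegment times the height.
The midsegment is (7 + 11) / 2 = 9.
Area = 9 * 7 = 63.

63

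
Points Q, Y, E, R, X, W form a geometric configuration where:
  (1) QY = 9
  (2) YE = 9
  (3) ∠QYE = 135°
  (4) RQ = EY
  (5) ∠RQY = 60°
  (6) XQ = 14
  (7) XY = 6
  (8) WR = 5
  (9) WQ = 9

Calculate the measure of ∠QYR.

From the given relations: RQ = EY = 9.
Step 1: By the law of cosines on triangle YQR: YR² = 9² + 9² − 2·9·9·cos(60°) = 81, so YR = 9.
Step 2: By the inverse law of cosines on triangle QYR: cos(∠QYR) = (9² + 9² − 9²) / (2·9·9) = 81/162 = 0.5, so ∠QYR = 60°.

Therefore, the measure of angle ∠QYR = 60°.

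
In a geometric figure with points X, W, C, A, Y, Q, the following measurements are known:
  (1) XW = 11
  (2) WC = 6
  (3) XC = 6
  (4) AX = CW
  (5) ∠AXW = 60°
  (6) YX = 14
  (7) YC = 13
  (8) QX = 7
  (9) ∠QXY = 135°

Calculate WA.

From the given relations: AX = CW = 6.
Step 1: By the law of cosines on triangle WXA: WA² = 11² + 6² − 2·11·6·cos(60°) = 91, so WA = √91.

Therefore, the length of WA = √91.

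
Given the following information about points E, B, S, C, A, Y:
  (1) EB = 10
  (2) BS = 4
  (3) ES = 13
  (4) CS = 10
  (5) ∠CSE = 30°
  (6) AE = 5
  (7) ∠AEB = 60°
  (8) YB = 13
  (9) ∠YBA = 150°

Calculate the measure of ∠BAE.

Step 1: By the law of cosines on triangle AEB: AB² = 5² + 10² − 2·5·10·cos(60°) = 75, so AB = 5·√3.
Step 2: By the inverse law of cosines on triangle BAE: cos(∠BAE) = ((5·√3)² + 5² − 10²) / (2·5·√3·5) = 0/86.6 = 0, so ∠BAE = 90°.

Therefore, the measure of angle ∠BAE = 90°.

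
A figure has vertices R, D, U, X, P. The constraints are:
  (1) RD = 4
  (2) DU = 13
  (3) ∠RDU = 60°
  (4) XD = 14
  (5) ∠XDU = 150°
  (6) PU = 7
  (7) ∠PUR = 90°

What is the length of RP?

Step 1: By the law of cosines on triangle UDR: UR² = 13² + 4² − 2·13·4·cos(60°) = 133, so UR = √133.
Step 2: By the law of cosines on triangle RUP: RP² = √133² + 7² − 2·√133·7·cos(90°) = 182, so RP = √182.

Therefore, the length of RP = √182.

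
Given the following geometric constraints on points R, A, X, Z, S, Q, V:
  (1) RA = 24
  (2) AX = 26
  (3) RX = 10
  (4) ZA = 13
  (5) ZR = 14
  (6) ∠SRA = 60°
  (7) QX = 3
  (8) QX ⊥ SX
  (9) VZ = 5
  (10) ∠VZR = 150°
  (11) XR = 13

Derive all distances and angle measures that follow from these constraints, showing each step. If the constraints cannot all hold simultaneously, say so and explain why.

These constraints are not satisfiable: (3) RX = 10 and (11) XR = 13 assign two different lengths to the same segment. No planar figure meets all of them, so nothing further can be derived.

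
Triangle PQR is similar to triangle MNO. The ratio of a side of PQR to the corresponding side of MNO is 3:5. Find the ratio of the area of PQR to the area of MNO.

Area ratio = (side ratio)^2 = (3/5)^2 = 9:25.

9:25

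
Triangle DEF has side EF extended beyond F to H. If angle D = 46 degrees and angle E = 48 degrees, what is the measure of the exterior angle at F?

The interior angle at F is 180 - 46 - 48 = 86 degrees.
The exterior angle and interior angle at F are supplementary:
Exterior angle = 180 - 86 = 94 degrees.

94 degrees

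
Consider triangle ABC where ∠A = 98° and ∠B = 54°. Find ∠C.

By the triangle angle sum property, the three interior angles of any triangle add up to 180°.
We know angle A = 98° and angle B = 54°, so their sum is 152°.
Therefore angle C = 180° - 152° = 28°.

28 degrees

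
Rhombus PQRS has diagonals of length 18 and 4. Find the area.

Area of a rhombus = (d1 * d2) / 2
Area = (18 * 4) / 2
Area = 72 / 2
Area = 36

36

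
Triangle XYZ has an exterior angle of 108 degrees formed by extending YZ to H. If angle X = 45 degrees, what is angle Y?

By the exterior angle theorem: exterior angle = sum of remote interior angles.
108 = 45 + angle Y
angle Y = 108 - 45 = 63 degrees

63 degrees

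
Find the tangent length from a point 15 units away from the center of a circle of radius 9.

tangent = √(d² - r²) = √(15² - 9²) = √(225 - 81) = √144 = 12

12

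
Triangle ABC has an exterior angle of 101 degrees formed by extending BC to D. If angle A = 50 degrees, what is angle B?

The exterior angle theorem states that an exterior angle equals the sum of the two non-adjacent interior angles.
So 101 = 50 + angle B, which gives angle B = 101 - 50 = 51 degrees.

51 degrees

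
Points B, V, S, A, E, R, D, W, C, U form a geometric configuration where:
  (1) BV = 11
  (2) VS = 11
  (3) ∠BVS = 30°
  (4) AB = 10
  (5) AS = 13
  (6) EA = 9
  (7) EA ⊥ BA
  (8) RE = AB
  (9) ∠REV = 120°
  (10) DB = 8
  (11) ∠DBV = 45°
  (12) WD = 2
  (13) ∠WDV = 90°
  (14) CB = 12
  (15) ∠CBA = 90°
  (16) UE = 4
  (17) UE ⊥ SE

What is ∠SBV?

Step 1: By the law of cosines on triangle BVS: BS² = 11² + 11² − 2·11·11·cos(30°) = 32.42, so BS ≈ 5.69.
Step 2: By the inverse law of cosines on triangle SBV: cos(∠SBV) = (5.69² + 11² − 11²) / (2·5.69·11) = 32.42/125.27 = 0.2588, so ∠SBV = 75°.

Therefore, the measure of angle ∠SBV = 75°.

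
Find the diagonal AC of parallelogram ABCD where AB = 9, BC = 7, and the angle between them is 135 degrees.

The diagonal of a parallelogram can be found by treating two adjacent sides and the diagonal as a triangle.
Applying the law of cosines with sides 9, 7 and included angle 135°:
d^2 = 81 + 49 - 126*cos(135°) = 63*sqrt(2) + 130
d = sqrt(63*sqrt(2) + 130)

sqrt(63*sqrt(2) + 130)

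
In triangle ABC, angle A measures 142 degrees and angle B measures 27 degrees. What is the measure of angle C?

By the triangle angle sum property, the three interior angles of any triangle add up to 180°.
We know angle A = 142° and angle B = 27°, so their sum is 169°.
Therefore angle C = 180° - 169° = 11°.

11 degrees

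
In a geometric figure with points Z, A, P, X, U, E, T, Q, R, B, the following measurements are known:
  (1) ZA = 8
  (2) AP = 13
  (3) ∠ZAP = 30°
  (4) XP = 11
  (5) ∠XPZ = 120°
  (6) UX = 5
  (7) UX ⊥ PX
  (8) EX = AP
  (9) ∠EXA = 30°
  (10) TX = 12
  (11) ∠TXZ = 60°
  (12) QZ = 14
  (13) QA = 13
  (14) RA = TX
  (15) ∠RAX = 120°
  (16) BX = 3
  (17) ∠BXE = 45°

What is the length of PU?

Step 1: By the law of cosines on triangle PXU: PU² = 11² + 5² − 2·11·5·cos(90°) = 146, so PU = √146.

Therefore, the length of PU = √146.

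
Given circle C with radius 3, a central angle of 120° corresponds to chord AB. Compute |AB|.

Drop a perpendicular from the center to the chord, bisecting both the chord and the central angle.
Each half-chord = r sin(θ/2) = 3 sin(60°).
The full chord = 2 × 3 × sin(60°) = 3*sqrt(3).

3*sqrt(3)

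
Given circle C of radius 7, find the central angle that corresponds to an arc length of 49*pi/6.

The full circumference is 2πr = 14*pi.
The arc is 49*pi/6 / 14*pi = 7/12 of the full circle.
So the central angle = 7/12 × 360° = 210°.

210°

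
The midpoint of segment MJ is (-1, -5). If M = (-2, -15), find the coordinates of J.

Using the midpoint formula: M = ((x1 + x2)/2, (y1 + y2)/2)
We know M = (-1, -5) and M = (-2, -15)
For x: -1 = (-2 + x2)/2, so x2 = 2*-1 - -2 = 0
For y: -5 = (-15 + y2)/2, so y2 = 2*-5 - -15 = 5
J = (0, 5)

(0, 5)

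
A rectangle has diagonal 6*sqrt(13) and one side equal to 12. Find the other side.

b = sqrt(d^2 - a^2) = sqrt(468 - 144) = sqrt(324) = 18

18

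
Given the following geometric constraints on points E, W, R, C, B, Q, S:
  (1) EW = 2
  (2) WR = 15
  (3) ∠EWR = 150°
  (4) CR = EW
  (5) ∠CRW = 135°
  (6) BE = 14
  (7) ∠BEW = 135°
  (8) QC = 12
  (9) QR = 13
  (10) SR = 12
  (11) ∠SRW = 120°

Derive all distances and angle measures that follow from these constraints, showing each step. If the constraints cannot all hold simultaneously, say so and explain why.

The constraints are consistent.

From the given relations:
  CR = EW = 2

Step 1: From EW = 2, WR = 15, and ∠EWR = 150°, by the law of cosines:
  ER² = EW² + WR² - 2·EW·WR·cos(150°) = 4 + 225 + 51.96 = 281
  ER ≈ 16.76

Step 2: From WR = 15, RC = 2, and ∠WRC = 135°, by the law of cosines:
  WC² = WR² + RC² - 2·WR·RC·cos(135°) = 225 + 4 + 42.43 = 271.4
  WC ≈ 16.48

Step 3: From WE = 2, EB = 14, and ∠WEB = 135°, by the law of cosines:
  WB² = WE² + EB² - 2·WE·EB·cos(135°) = 4 + 196 + 39.6 = 239.6
  WB ≈ 15.48

Step 4: From WR = 15, RS = 12, and ∠WRS = 120°, by the law of cosines:
  WS² = WR² + RS² - 2·WR·RS·cos(120°) = 225 + 144 + 180 = 549
  WS = 3·√61

Step 5: From RC = 2, RQ = 13, CQ = 12, by the inverse law of cosines:
  cos(∠CRQ) = (RC² + RQ² - CQ²) / (2·RC·RQ)
  ∠CRQ = 56.1°

Step 6: From CQ = 12, CR = 2, QR = 13, by the inverse law of cosines:
  cos(∠QCR) = (CQ² + CR² - QR²) / (2·CQ·CR)
  ∠QCR = 115.94°

Step 7: From QC = 12, QR = 13, CR = 2, by the inverse law of cosines:
  cos(∠CQR) = (QC² + QR² - CR²) / (2·QC·QR)
  ∠CQR = 7.95°

Step 8: From ER = 16.76, EW = 2, RW = 15, by the inverse law of cosines:
  cos(∠REW) = (ER² + EW² - RW²) / (2·ER·EW)
  ∠REW = 26.58°

Step 9: From WB = 15.48, WE = 2, BE = 14, by the inverse law of cosines:
  cos(∠BWE) = (WB² + WE² - BE²) / (2·WB·WE)
  ∠BWE = 39.76°

Step 10: From WC = 16.48, WR = 15, CR = 2, by the inverse law of cosines:
  cos(∠CWR) = (WC² + WR² - CR²) / (2·WC·WR)
  ∠CWR = 4.92°

Step 11: From WR = 15, WS = 3·√61, RS = 12, by the inverse law of cosines:
  cos(∠RWS) = (WR² + WS² - RS²) / (2·WR·WS)
  ∠RWS = 26.33°

Step 12: From RE = 16.76, RW = 15, EW = 2, by the inverse law of cosines:
  cos(∠ERW) = (RE² + RW² - EW²) / (2·RE·RW)
  ∠ERW = 3.42°

Step 13: From CR = 2, CW = 16.48, RW = 15, by the inverse law of cosines:
  cos(∠RCW) = (CR² + CW² - RW²) / (2·CR·CW)
  ∠RCW = 40.08°

Step 14: From BE = 14, BW = 15.48, EW = 2, by the inverse law of cosines:
  cos(∠EBW) = (BE² + BW² - EW²) / (2·BE·BW)
  ∠EBW = 5.24°

Step 15: From SR = 12, SW = 3·√61, RW = 15, by the inverse law of cosines:
  cos(∠RSW) = (SR² + SW² - RW²) / (2·SR·SW)
  ∠RSW = 33.67°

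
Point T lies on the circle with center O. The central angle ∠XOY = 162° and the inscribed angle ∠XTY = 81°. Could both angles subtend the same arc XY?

By the inscribed angle theorem, if both angles subtend the same arc, the inscribed angle must be half the central angle.
Half of 162° = 81°, which equals the given inscribed angle of 81°.
Therefore, yes, they correspond to the same arc.

Yes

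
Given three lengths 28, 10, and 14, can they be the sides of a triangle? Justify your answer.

Check the triangle inequality: 10 + 14 = 24 ≤ 28.
Since the sum of two sides does not exceed the third, no triangle can be formed.

No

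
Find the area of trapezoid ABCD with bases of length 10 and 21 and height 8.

A trapezoid's area equals the midsegment times the height.
The midsegment is (10 + 21) / 2 = 31/2.
Area = 31/2 * 8 = 124.

124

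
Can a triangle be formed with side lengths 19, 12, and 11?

Yes.
The triangle inequality requires that the sum of any two sides exceeds the third.
Here 11 + 12 = 23 > 19, so the condition is met.

Yes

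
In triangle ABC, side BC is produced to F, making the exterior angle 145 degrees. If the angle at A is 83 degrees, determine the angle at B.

angle B = 145 - 83 = 62 degrees (exterior angle theorem).

62 degrees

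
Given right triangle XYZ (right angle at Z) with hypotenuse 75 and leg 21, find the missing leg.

Rearranging the Pythagorean theorem to solve for the unknown leg:
leg^2 = hypotenuse^2 - known_leg^2 = 5625 - 441 = 5184
leg = sqrt(5184) = 72.

72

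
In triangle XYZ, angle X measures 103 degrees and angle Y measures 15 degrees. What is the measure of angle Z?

By the triangle angle sum property, the three interior angles of any triangle add up to 180°.
We know angle X = 103° and angle Y = 15°, so their sum is 118°.
Therefore angle Z = 180° - 118° = 62°.

62 degrees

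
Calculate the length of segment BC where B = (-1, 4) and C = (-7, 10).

The horizontal distance is |-7 - -1| = 6 and the vertical distance is |10 - 4| = 6.
By the Pythagorean theorem, d = sqrt(6^2 + 6^2) = sqrt(72) = 6*sqrt(2).

6*sqrt(2)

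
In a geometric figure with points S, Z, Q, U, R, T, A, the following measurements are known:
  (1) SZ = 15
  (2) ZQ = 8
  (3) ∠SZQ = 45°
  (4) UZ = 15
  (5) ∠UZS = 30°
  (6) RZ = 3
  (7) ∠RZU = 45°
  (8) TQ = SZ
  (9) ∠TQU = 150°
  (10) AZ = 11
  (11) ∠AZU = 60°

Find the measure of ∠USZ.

Step 1: By the law of cosines on triangle SZU: SU² = 15² + 15² − 2·15·15·cos(30°) = 60.29, so SU ≈ 7.76.
Step 2: By the inverse law of cosines on triangle USZ: cos(∠USZ) = (7.76² + 15² − 15²) / (2·7.76·15) = 60.29/232.94 = 0.2588, so ∠USZ = 75°.

Therefore, the measure of angle ∠USZ = 75°.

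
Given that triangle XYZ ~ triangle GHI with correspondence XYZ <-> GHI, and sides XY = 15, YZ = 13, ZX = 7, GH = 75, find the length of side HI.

Since the triangles are similar, the ratio of corresponding sides is constant.
Scale factor k = GH / XY = 75 / 15 = 5
HI = k * YZ = 5 * 13 = 65

65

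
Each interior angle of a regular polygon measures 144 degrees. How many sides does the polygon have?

Exterior angle = 180 - 144 = 36. n = 360 / 36 = 10.

10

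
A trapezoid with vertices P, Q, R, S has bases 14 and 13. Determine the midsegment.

The midsegment of a trapezoid = (base1 + base2) / 2
midsegment = (14 + 13) / 2
midsegment = 27 / 2
midsegment = 27/2

27/2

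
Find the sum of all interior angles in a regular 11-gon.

The sum of interior angles of an n-sided polygon is (n - 2) * 180.
For n = 11: (11 - 2) * 180 = 9 * 180 = 1620 degrees.

1620 degrees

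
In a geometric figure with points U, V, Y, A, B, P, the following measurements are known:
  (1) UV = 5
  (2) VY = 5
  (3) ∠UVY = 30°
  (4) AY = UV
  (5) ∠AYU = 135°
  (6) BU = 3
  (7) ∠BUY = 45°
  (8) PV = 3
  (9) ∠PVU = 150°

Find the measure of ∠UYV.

Step 1: By the law of cosines on triangle YVU: YU² = 5² + 5² − 2·5·5·cos(30°) = 6.7, so YU ≈ 2.59.
Step 2: By the inverse law of cosines on triangle UYV: cos(∠UYV) = (2.59² + 5² − 5²) / (2·2.59·5) = 6.7/25.88 = 0.2588, so ∠UYV = 75°.

Therefore, the measure of angle ∠UYV = 75°.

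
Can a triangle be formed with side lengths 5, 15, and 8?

Check the triangle inequality: 5 + 8 = 13 ≤ 15.
Since the sum of two sides does not exceed the third, no triangle can be formed.

No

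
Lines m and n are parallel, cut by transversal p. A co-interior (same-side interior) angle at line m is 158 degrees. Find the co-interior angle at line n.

Co-interior (same-side interior) angles are between the parallel lines on the same side of the transversal.
Unlike corresponding or alternate interior angles, they are supplementary rather than equal.
So the angle = 180 - 158 = 22 degrees.

22 degrees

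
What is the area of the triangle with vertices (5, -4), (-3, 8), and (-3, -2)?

Using the Shoelace formula for a triangle:
Area = (1/2)|x0(y1 - y2) + x1(y2 - y0) + x2(y0 - y1)|
Area = (1/2)|5(8 - -2) + -3(-2 - -4) + -3(-4 - 8)|
Area = (1/2)|50 + -6 + 36|
Area = (1/2)|80|
Area = (1/2)(80)
Area = 40

40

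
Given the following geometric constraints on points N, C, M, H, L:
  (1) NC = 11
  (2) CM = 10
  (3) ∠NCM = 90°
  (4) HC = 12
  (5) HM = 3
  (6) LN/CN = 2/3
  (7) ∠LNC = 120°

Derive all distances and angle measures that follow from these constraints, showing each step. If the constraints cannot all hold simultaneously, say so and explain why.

The constraints are consistent.

From the given relations:
  LN = 2/3·CN = 2/3·11 ≈ 7.33

Step 1: From NC = 11, CM = 10, and ∠NCM = 90°, by the law of cosines:
  NM² = NC² + CM² - 2·NC·CM·cos(90°) = 121 + 100 - 0 = 221
  NM ≈ 14.87

Step 2: From CN = 11, NL = 7.33, and ∠CNL = 120°, by the law of cosines:
  CL² = CN² + NL² - 2·CN·NL·cos(120°) = 121 + 53.78 + 80.67 = 255.4
  CL ≈ 15.98

Step 3: From CH = 12, CM = 10, HM = 3, by the inverse law of cosines:
  cos(∠HCM) = (CH² + CM² - HM²) / (2·CH·CM)
  ∠HCM = 11.72°

Step 4: From MC = 10, MH = 3, CH = 12, by the inverse law of cosines:
  cos(∠CMH) = (MC² + MH² - CH²) / (2·MC·MH)
  ∠CMH = 125.69°

Step 5: From HC = 12, HM = 3, CM = 10, by the inverse law of cosines:
  cos(∠CHM) = (HC² + HM² - CM²) / (2·HC·HM)
  ∠CHM = 42.6°

Step 6: From NC = 11, NM = 14.87, CM = 10, by the inverse law of cosines:
  cos(∠CNM) = (NC² + NM² - CM²) / (2·NC·NM)
  ∠CNM = 42.27°

Step 7: From CL = 15.98, CN = 11, LN = 7.33, by the inverse law of cosines:
  cos(∠LCN) = (CL² + CN² - LN²) / (2·CL·CN)
  ∠LCN = 23.41°

Step 8: From MC = 10, MN = 14.87, CN = 11, by the inverse law of cosines:
  cos(∠CMN) = (MC² + MN² - CN²) / (2·MC·MN)
  ∠CMN = 47.73°

Step 9: From LC = 15.98, LN = 7.33, CN = 11, by the inverse law of cosines:
  cos(∠CLN) = (LC² + LN² - CN²) / (2·LC·LN)
  ∠CLN = 36.59°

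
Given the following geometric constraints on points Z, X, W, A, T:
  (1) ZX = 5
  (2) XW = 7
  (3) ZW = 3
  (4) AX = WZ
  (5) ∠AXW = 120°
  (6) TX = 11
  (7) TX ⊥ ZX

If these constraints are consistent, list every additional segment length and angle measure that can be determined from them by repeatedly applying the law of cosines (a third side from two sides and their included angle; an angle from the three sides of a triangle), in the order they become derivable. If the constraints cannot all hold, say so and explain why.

The constraints are consistent. Derivable facts, in order:
After 1 step:
- WA = √79
- ZT = √146
- ∠WXZ = 21.79°
- ∠WZX = 120°
- ∠XWZ = 38.21°
After 2 steps:
- ∠AWX = 17°
- ∠TZX = 65.56°
- ∠WAX = 43°
- ∠XTZ = 24.44°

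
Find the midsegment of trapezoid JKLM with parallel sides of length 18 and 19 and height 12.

The midsegment (median) of a trapezoid connects the midpoints of the non-parallel sides.
Its length is the average of the two bases: (18 + 19) / 2 = 37/2.

37/2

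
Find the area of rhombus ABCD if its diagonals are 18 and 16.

The diagonals of a rhombus divide it into four right triangles.
Each triangle has legs 18/ 2 = 9 and 16/2 = 8, so each has area (1/2)*9*8 = 36.
Four such triangles give total area = (d1 * d2) / 2 = 144.

144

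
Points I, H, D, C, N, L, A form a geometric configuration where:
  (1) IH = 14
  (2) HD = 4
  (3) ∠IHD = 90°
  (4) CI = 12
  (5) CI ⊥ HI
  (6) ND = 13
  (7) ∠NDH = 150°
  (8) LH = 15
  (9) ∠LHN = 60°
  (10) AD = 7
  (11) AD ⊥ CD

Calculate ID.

Step 1: By the law of cosines on triangle IHD: ID² = 14² + 4² − 2·14·4·cos(90°) = 212, so ID = 2·√53.

Therefore, the length of ID = 2·√53.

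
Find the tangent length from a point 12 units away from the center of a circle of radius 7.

The tangent, radius, and line from the external point to the center form a right triangle.
The right angle is where the tangent meets the radius.
By the Pythagorean theorem: tangent² + 7² = 12²
tangent² = 144 - 49 = 95
tangent = sqrt(95)

sqrt(95)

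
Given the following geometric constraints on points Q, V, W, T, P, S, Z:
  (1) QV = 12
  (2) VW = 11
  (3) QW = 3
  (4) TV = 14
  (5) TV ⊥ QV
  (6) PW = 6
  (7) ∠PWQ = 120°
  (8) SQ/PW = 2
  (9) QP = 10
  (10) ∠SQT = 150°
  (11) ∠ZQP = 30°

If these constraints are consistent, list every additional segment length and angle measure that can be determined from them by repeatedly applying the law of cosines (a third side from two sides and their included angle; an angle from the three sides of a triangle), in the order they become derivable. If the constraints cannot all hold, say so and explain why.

These constraints are not satisfiable: by the triangle inequality in triangle WQP, (3) QW = 3 and (6) PW = 6 force QP ≤ 3 + 6 = 9, but (9) says QP = 10. No planar figure meets all of them, so nothing further can be derived.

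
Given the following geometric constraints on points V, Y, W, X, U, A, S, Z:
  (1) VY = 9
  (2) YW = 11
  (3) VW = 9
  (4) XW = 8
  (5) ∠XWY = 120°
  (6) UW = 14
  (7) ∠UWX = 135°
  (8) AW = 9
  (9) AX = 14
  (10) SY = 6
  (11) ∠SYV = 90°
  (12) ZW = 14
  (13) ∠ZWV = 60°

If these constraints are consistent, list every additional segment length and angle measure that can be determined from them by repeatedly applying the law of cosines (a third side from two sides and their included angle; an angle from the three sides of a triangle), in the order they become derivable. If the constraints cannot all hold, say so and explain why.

The constraints are consistent. Derivable facts, in order:
After 1 step:
- VS = 3·√13
- VZ = √151
- XU ≈ 20.45
- YX ≈ 16.52
- ∠AWX = 110.74°
- ∠AXW = 36.96°
- ∠VWY = 52.33°
- ∠VYW = 52.33°
- ∠WAX = 32.3°
- ∠WVY = 75.34°
After 2 steps:
- ∠SVY = 33.69°
- ∠UXW = 28.95°
- ∠VSY = 56.31°
- ∠VZW = 39.37°
- ∠WUX = 16.05°
- ∠WVZ = 80.63°
- ∠WXY = 35.21°
- ∠WYX = 24.79°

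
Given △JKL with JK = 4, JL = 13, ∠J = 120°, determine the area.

Area = (1/2)(4)(13) sin(120°) = (1/2)(4)(13)(sqrt(3)/2) = 13*sqrt(3)

13*sqrt(3)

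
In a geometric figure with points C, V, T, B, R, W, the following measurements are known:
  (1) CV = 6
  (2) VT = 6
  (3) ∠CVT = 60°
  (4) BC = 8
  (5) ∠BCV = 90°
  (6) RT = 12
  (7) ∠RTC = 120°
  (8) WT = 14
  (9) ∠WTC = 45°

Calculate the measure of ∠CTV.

Step 1: By the law of cosines on triangle TVC: TC² = 6² + 6² − 2·6·6·cos(60°) = 36, so TC = 6.
Step 2: By the inverse law of cosines on triangle CTV: cos(∠CTV) = (6² + 6² − 6²) / (2·6·6) = 36/72 = 0.5, so ∠CTV = 60°.

Therefore, the measure of angle ∠CTV = 60°.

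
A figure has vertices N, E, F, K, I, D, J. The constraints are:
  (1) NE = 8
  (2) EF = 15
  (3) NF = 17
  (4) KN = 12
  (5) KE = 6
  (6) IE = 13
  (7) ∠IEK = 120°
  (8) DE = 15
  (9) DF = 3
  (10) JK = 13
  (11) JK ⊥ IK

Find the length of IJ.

Step 1: By the law of cosines on triangle IEK: IK² = 13² + 6² − 2·13·6·cos(120°) = 283, so IK ≈ 16.82.
Step 2: By the law of cosines on triangle IKJ: IJ² = 16.82² + 13² − 2·16.82·13·cos(90°) = 452, so IJ = 2·√113.

Therefore, the length of IJ = 2·√113.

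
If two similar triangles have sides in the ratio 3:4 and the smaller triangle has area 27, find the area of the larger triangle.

The ratio of areas of similar triangles = (side ratio)^2.
Side ratio = 3:4, so area ratio = 9:16.
Area of the larger triangle / Area of the smaller triangle = 16/9
Area of the larger triangle = 27 * 16/9 = 48

48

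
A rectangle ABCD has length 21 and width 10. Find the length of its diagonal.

A rectangle's diagonal splits it into two right triangles, with the diagonal as the hypotenuse.
By the Pythagorean theorem, d^2 = 21^2 + 10^2 = 541.
Therefore d = sqrt(541).

sqrt(541)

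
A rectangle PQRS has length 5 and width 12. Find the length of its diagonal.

A rectangle's diagonal splits it into two right triangles, with the diagonal as the hypotenuse.
By the Pythagorean theorem, d^2 = 5^2 + 12^2 = 169.
Therefore d = sqrt(169) = 13.

13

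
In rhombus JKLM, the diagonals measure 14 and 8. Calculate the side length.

Half-diagonals are 7 and 4. side = sqrt(7^2 + 4^2) = sqrt(65)

sqrt(65)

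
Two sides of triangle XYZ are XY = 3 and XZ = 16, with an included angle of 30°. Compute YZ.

Law of cosines: YZ^2 = 3^2 + 16^2 - 2(3)(16)cos(30°) = 265 - 48*sqrt(3), so YZ = sqrt(265 - 48*sqrt(3)).

sqrt(265 - 48*sqrt(3))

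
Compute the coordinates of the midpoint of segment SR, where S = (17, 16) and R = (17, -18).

The midpoint is the average of the coordinates:
x: (17 + 17)/2 = 17
y: (16 + -18)/2 = -1
Midpoint = (17, -1)

(17, -1)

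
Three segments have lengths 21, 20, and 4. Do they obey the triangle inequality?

Sort the sides: 4, 20, 21.
It suffices to check that the sum of the two smallest exceeds the largest:
4 + 20 = 24 > 21. ✓
Yes, a valid triangle can be formed.

Yes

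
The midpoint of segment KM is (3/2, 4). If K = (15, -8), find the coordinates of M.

Using the midpoint formula: M = ((x1 + x2)/2, (y1 + y2)/2)
We know M = (3/2, 4) and K = (15, -8)
For x: 3/2 = (15 + x2)/2, so x2 = 2*3/2 - 15 = -12
For y: 4 = (-8 + y2)/2, so y2 = 2*4 - -8 = 16
M = (-12, 16)

(-12, 16)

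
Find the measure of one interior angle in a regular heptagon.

Each interior angle of a regular n-gon is (n - 2) * 180 / n.
For n = 7: (7 - 2) * 180 / 7 = 900/7 = 900/7 degrees.

900/7 degrees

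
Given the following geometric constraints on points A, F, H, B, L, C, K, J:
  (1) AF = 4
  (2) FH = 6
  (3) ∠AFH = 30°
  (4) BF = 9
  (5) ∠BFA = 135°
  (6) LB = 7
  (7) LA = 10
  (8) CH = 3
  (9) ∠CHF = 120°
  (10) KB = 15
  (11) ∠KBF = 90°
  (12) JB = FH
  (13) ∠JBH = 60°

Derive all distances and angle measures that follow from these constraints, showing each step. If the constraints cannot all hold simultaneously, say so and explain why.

The constraints are consistent.

From the given relations:
  JB = FH = 6

Step 1: From AF = 4, FH = 6, and ∠AFH = 30°, by the law of cosines:
  AH² = AF² + FH² - 2·AF·FH·cos(30°) = 16 + 36 - 41.57 = 10.43
  AH ≈ 3.23

Step 2: From AF = 4, FB = 9, and ∠AFB = 135°, by the law of cosines:
  AB² = AF² + FB² - 2·AF·FB·cos(135°) = 16 + 81 + 50.91 = 147.9
  AB ≈ 12.16

Step 3: From FH = 6, HC = 3, and ∠FHC = 120°, by the law of cosines:
  FC² = FH² + HC² - 2·FH·HC·cos(120°) = 36 + 9 + 18 = 63
  FC = 3·√7

Step 4: From FB = 9, BK = 15, and ∠FBK = 90°, by the law of cosines:
  FK² = FB² + BK² - 2·FB·BK·cos(90°) = 81 + 225 - 0 = 306
  FK = 3·√34

Step 5: From AB = 12.16, AF = 4, BF = 9, by the inverse law of cosines:
  cos(∠BAF) = (AB² + AF² - BF²) / (2·AB·AF)
  ∠BAF = 31.55°

Step 6: From AB = 12.16, AL = 10, BL = 7, by the inverse law of cosines:
  cos(∠BAL) = (AB² + AL² - BL²) / (2·AB·AL)
  ∠BAL = 35.14°

Step 7: From AF = 4, AH = 3.23, FH = 6, by the inverse law of cosines:
  cos(∠FAH) = (AF² + AH² - FH²) / (2·AF·AH)
  ∠FAH = 111.74°

Step 8: From FB = 9, FK = 3·√34, BK = 15, by the inverse law of cosines:
  cos(∠BFK) = (FB² + FK² - BK²) / (2·FB·FK)
  ∠BFK = 59.04°

Step 9: From FC = 3·√7, FH = 6, CH = 3, by the inverse law of cosines:
  cos(∠CFH) = (FC² + FH² - CH²) / (2·FC·FH)
  ∠CFH = 19.11°

Step 10: From HA = 3.23, HF = 6, AF = 4, by the inverse law of cosines:
  cos(∠AHF) = (HA² + HF² - AF²) / (2·HA·HF)
  ∠AHF = 38.26°

Step 11: From BA = 12.16, BF = 9, AF = 4, by the inverse law of cosines:
  cos(∠ABF) = (BA² + BF² - AF²) / (2·BA·BF)
  ∠ABF = 13.45°

Step 12: From BA = 12.16, BL = 7, AL = 10, by the inverse law of cosines:
  cos(∠ABL) = (BA² + BL² - AL²) / (2·BA·BL)
  ∠ABL = 55.31°

Step 13: From LA = 10, LB = 7, AB = 12.16, by the inverse law of cosines:
  cos(∠ALB) = (LA² + LB² - AB²) / (2·LA·LB)
  ∠ALB = 89.55°

Step 14: From CF = 3·√7, CH = 3, FH = 6, by the inverse law of cosines:
  cos(∠FCH) = (CF² + CH² - FH²) / (2·CF·CH)
  ∠FCH = 40.89°

Step 15: From KB = 15, KF = 3·√34, BF = 9, by the inverse law of cosines:
  cos(∠BKF) = (KB² + KF² - BF²) / (2·KB·KF)
  ∠BKF = 30.96°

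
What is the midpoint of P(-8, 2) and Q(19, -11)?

The midpoint is the point halfway along the segment.
Move half the horizontal distance: -8 + (19 - -8)/2 = -8 + 27/2 = 11/2
Move half the vertical distance: 2 + (-11 - 2)/2 = 2 + -13/2 = -9/2
Midpoint = (11/2, -9/2)

(11/2, -9/2)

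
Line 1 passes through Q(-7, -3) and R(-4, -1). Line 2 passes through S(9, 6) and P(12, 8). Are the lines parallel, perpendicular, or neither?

Slope of line 1: m1 = (-1 - -3)/(-4 - -7) = 2/3 = 2/3
Slope of line 2: m2 = (8 - 6)/(12 - 9) = 2/3 = 2/3
Two lines are parallel if and only if they have equal slopes (or both are vertical).
Here m1 = m2 = 2/3, confirming the lines are parallel.

Parallel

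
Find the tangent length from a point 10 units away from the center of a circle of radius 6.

tangent = √(d² - r²) = √(10² - 6²) = √(100 - 36) = √64 = 8

8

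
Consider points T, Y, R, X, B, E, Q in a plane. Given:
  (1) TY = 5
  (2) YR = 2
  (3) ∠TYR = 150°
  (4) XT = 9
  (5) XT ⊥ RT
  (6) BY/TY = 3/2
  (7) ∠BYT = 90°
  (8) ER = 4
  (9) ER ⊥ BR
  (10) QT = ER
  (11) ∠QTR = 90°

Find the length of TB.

From the given relations: BY = 3/2·TY = 3/2·5 ≈ 7.5.
Step 1: By the law of cosines on triangle TYB: TB² = 5² + 7.5² − 2·5·7.5·cos(90°) = 81.25, so TB = 5/2·√13.

Therefore, the length of TB = 5/2·√13.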